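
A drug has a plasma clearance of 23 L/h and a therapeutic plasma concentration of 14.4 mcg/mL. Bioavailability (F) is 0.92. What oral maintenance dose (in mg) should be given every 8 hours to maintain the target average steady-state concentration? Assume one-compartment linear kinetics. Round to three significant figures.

D = CL × Css × τ / F = 23.00 × 14.4 × 8 / 0.92 = 2880 mg

2880 mg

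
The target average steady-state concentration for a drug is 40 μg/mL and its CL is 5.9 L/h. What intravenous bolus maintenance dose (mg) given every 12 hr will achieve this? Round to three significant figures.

D = CL × Css × τ = 5.900 × 40 × 12 = 2832 mg

2830 mg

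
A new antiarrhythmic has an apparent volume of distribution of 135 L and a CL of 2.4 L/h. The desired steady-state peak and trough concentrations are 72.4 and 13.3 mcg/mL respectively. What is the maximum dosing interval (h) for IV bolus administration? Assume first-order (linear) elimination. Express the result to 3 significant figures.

95.3 h

k = CL / Vd = 2.400 / 135.0 = 0.01778 h⁻¹
Between IV bolus doses, concentration decays as C = C₀·e^(−kτ), so C_peak/C_trough = e^(kτ).
τ_max = ln(C_peak/C_trough) / k = ln(72.4/13.3) / 0.01778 = 1.694 / 0.01778 = 95.28 h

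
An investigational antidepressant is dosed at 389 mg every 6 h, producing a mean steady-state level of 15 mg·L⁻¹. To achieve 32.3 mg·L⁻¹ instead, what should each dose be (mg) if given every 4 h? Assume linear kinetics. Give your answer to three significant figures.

558 mg

With linear kinetics, Css is proportional to dose rate (D/τ) at fixed clearance.
D₂ = D₁ × (Css,target / Css,current) × (τ₂/τ₁) = 389 × (32.3/15) × (4/6) = 558.4 mg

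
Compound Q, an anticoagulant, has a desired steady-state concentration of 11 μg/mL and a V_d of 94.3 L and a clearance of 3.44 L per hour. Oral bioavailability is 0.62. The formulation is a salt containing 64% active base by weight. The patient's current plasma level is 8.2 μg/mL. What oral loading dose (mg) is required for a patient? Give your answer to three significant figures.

The loading dose fills Vd to the target concentration; clearance is irrelevant here.
Concentration deficit ΔC = 11 − 8.2 = 2.800 mg/L
LD = Vd × ΔC / F / S = 94.30 × 2.800 / 0.62 / 0.64 = 665.4 mg

665 mg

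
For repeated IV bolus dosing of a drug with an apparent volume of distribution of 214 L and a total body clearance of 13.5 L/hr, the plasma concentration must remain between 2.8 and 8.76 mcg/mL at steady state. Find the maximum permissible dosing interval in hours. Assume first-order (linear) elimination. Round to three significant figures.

k = CL / Vd = 13.50 / 214.0 = 0.06308 h⁻¹
Between IV bolus doses, concentration decays as C = C₀·e^(−kτ), so C_peak/C_trough = e^(kτ).
τ_max = ln(C_peak/C_trough) / k = ln(8.76/2.8) / 0.06308 = 1.141 / 0.06308 = 18.09 h

18.1 h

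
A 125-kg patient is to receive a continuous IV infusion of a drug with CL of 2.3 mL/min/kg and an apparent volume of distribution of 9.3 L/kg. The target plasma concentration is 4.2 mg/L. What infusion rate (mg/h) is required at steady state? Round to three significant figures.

CL = 2.3 mL/min/kg × 125 kg = 287.5 mL/min = 287.5 × 60/1000 = 17.25 L/h
Infusion rate = CL · Css = 17.25 L/h × 4.2 mg/L = 72.45 mg/h

72.5 mg/h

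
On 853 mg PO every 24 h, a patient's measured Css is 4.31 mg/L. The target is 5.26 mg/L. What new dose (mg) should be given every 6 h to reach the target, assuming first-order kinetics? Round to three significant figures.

With linear kinetics, Css is proportional to dose rate (D/τ) at fixed clearance.
D₂ = D₁ × (Css,target / Css,current) × (τ₂/τ₁) = 853 × (5.26/4.31) × (6/24) = 260.3 mg

260 mg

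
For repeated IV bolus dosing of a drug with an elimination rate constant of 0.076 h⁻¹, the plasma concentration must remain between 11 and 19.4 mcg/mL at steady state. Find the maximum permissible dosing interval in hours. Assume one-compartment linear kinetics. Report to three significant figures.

Between IV bolus doses, concentration decays as C = C₀·e^(−kτ), so C_peak/C_trough = e^(kτ).
τ_max = ln(C_peak/C_trough) / k = ln(19.4/11) / 0.07600 = 0.5674 / 0.07600 = 7.466 h

7.47 h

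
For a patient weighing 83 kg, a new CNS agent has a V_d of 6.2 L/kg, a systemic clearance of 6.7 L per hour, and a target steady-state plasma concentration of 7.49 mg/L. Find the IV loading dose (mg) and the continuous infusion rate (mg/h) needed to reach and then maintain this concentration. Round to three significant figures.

(a) 3850 mg; (b) 50.2 mg/h

Vd = 6.2 L/kg × 83 kg = 514.6 L
LD = Vd · C_target = 514.6 × 7.49 = 3854 mg
Maintenance: replace elimination → rate = CL × Css = 6.700 × 7.49 = 50.18 mg/h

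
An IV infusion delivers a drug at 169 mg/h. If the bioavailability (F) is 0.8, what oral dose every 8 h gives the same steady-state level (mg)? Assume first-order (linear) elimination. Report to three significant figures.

1690 mg

To maintain the same Css, the systemic dosing rate must be unchanged: F·D/τ = infusion rate.
D = rate × τ / F = 169 × 8 / 0.8 = 1690 mg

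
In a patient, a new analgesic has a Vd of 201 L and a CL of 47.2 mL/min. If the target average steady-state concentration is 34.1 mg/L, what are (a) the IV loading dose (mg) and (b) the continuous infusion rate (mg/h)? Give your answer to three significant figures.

(a) 6850 mg; (b) 96.6 mg/h

Loading: fill Vd to C_target → 201.0 L × 34.1 mg/L = 6854 mg
CL = 47.2 mL/min = 47.2 × 0.06 = 2.832 L/h
Infusion rate = 2.832 L/h × 34.1 mg/L = 96.57 mg/h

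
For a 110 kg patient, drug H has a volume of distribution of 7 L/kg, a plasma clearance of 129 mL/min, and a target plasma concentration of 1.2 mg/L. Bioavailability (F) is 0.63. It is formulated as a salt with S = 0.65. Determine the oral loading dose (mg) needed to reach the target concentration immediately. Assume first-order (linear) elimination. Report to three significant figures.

Total Vd = 7 × 110 = 770.0 L
LD = Vd × C / F / S = 770.0 × 1.200 / 0.63 / 0.65 = 2256 mg

2260 mg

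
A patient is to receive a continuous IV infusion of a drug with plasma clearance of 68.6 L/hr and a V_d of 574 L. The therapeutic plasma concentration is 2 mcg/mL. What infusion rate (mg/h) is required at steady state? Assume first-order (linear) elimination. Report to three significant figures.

137 mg/h

Infusion rate = CL · Css = 68.60 L/h × 2 mg/L = 137.2 mg/h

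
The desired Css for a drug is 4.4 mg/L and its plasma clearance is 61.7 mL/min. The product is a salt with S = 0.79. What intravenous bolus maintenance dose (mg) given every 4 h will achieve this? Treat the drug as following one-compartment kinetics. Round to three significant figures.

82.5 mg

Convert clearance: 61.7 mL/min × 60 min/h ÷ 1000 mL/L = 3.702 L/h
D = CL × Css × τ / S = 3.702 × 4.4 × 4 / 0.79 = 82.47 mg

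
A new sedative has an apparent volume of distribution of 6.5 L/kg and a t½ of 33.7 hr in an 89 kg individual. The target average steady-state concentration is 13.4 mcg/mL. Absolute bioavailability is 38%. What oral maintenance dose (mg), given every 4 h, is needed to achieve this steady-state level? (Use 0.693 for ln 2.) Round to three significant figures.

Vd = 6.5 L/kg × 89 kg = 578.5 L
k = 0.693/33.7 = 0.02056 h⁻¹, so CL = k·Vd = 0.02056 × 578.5 = 11.89 L/h
D = CL × Css × τ / F = 11.89 × 13.4 × 4 / 0.38 = 1677 mg

1680 mg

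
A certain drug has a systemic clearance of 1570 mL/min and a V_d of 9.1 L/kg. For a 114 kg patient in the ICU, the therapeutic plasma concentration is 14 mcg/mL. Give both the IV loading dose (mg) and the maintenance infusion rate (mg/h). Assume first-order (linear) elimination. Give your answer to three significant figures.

(a) 14500 mg; (b) 1320 mg/h

Total Vd = 9.1 × 114 = 1037 L
Loading dose = Vd × C = 1037 × 14 = 14520 mg
CL = 1570 mL/min = 1570 × 0.06 = 94.20 L/h
Maintenance: replace elimination → rate = CL × Css = 94.20 × 14 = 1319 mg/h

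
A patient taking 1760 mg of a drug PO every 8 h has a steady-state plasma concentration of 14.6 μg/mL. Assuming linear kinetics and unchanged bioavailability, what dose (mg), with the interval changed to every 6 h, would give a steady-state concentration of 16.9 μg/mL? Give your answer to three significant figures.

1530 mg

With linear kinetics, Css is proportional to dose rate (D/τ) at fixed clearance.
D₂ = D₁ × (Css,target / Css,current) × (τ₂/τ₁) = 1760 × (16.9/14.6) × (6/8) = 1528 mg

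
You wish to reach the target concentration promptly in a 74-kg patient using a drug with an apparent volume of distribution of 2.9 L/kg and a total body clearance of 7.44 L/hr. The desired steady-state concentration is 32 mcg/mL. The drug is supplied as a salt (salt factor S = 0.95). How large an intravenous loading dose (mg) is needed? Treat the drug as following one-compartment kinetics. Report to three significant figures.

7230 mg

Total Vd = 2.9 × 74 = 214.6 L
LD = Vd × C / S = 214.6 × 32.00 / 0.95 = 7229 mg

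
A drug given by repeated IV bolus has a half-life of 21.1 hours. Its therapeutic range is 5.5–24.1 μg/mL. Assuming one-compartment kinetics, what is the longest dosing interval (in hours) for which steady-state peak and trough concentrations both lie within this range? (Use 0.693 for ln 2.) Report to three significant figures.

k = 0.693 / t½ = 0.693 / 21.1 = 0.03284 h⁻¹
Between IV bolus doses, concentration decays as C = C₀·e^(−kτ), so C_peak/C_trough = e^(kτ).
τ_max = ln(C_peak/C_trough) / k = ln(24.1/5.5) / 0.03284 = 1.477 / 0.03284 = 44.98 h

45.0 h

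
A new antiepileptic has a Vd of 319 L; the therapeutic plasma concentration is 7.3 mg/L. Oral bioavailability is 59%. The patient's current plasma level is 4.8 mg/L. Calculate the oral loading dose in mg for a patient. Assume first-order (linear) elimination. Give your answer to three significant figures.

1350 mg

The loading dose fills Vd to the target concentration.
Concentration deficit ΔC = 7.3 − 4.8 = 2.500 mg/L
LD = Vd × ΔC / F = 319.0 × 2.500 / 0.59 = 1352 mg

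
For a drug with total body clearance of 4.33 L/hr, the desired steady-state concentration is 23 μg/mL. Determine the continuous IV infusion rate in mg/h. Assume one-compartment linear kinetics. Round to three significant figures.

At steady state, infusion rate equals elimination rate: rate in = CL × Css.
Rate = CL × Css = 4.330 × 23 = 99.59 mg/h

99.6 mg/h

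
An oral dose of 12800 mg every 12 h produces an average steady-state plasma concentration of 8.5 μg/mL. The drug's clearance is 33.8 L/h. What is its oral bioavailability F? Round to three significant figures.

0.269

F·D/τ = CL·Css at steady state → F = CL·Css·τ / D.
F = 33.8 × 8.5 × 12 / 12800 = 0.269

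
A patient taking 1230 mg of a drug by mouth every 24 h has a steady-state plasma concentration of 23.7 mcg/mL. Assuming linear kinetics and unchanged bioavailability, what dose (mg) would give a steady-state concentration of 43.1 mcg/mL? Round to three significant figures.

2240 mg

For first-order elimination, Css ∝ F·D/(CL·τ); F and CL are unchanged, so Css ∝ D/τ.
D₂ = D₁ × (Css,target / Css,current) = 1230 × 43.1/23.7 = 2237 mg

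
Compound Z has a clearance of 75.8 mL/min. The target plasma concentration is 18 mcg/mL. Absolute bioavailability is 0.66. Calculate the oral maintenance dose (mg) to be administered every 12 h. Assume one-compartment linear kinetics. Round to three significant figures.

CL = 75.8 mL/min × 60/1000 = 4.548 L/h
D = CL × Css × τ / F = 4.548 × 18 × 12 / 0.66 = 1488 mg

1490 mg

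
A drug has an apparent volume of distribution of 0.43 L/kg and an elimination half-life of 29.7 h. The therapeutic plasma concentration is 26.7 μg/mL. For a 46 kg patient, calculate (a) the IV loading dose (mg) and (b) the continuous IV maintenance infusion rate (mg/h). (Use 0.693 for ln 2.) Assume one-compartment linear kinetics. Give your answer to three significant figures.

(a) 528 mg; (b) 12.3 mg/h

Vd(total) = 46 kg × 0.43 L/kg = 19.78 L
LD = Vd × C = 19.78 × 26.7 = 528.1 mg
CL = 0.693 × Vd / t½ = 0.693 × 19.78 / 29.7 = 0.4615 L/h
Infusion rate = CL × Css = 0.4615 × 26.7 = 12.32 mg/h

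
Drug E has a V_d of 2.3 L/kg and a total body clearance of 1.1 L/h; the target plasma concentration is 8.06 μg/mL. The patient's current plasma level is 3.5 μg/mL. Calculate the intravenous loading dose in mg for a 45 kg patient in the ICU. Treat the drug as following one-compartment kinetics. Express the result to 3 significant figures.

472 mg

Vd(total) = 45 kg × 2.3 L/kg = 103.5 L
Concentration deficit ΔC = 8.06 − 3.5 = 4.560 mg/L
LD = Vd × ΔC = 103.5 × 4.560 = 472.0 mg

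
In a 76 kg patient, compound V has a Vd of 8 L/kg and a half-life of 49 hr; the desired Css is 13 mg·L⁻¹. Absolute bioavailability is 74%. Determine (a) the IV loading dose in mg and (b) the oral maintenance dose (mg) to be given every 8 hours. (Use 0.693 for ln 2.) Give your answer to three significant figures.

(a) 7900 mg; (b) 1210 mg

Vd(total) = 76 kg × 8 L/kg = 608.0 L
LD = Vd × C = 608.0 × 13 = 7904 mg
CL = 0.693 × Vd / t½ = 0.693 × 608.0 / 49 = 8.599 L/h
D = CL × Css × τ / F = 8.599 × 13 × 8 / 0.74 = 1209 mg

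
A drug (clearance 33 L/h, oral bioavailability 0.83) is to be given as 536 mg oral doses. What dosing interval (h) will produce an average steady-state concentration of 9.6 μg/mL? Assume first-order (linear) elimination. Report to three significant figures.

F·D/τ = CL·Css → τ = F·D / (CL·Css).
τ = 0.83 × 536 / (33 × 9.6) = 1.404 h

1.40 h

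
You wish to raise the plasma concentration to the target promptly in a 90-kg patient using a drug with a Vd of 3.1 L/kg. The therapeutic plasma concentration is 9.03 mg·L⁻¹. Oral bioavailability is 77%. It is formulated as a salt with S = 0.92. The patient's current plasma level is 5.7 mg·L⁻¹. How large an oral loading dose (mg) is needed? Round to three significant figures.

Total Vd = 3.1 × 90 = 279.0 L
The loading dose fills Vd to the target concentration.
Concentration deficit ΔC = 9.03 − 5.7 = 3.330 mg/L
LD = Vd × ΔC / F / S = 279.0 × 3.330 / 0.77 / 0.92 = 1312 mg

1310 mg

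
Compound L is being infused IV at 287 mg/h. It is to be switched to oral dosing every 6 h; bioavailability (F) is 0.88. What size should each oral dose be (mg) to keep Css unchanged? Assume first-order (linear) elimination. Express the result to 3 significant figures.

1960 mg

To maintain the same Css, the systemic dosing rate must be unchanged: F·D/τ = infusion rate.
D = rate × τ / F = 287 × 6 / 0.88 = 1957 mg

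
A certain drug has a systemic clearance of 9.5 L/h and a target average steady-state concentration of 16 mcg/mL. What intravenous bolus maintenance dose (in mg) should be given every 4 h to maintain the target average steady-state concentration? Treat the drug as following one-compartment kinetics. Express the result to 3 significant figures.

D = CL × Css × τ = 9.500 × 16 × 4 = 608.0 mg

608 mg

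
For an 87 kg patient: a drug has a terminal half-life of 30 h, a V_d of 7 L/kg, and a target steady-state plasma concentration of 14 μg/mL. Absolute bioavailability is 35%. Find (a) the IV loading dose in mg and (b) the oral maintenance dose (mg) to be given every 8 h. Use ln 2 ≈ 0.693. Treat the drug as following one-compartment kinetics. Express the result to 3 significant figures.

(a) 8530 mg; (b) 4500 mg

Vd(total) = 87 kg × 7 L/kg = 609.0 L
LD = Vd × C = 609.0 × 14 = 8526 mg
CL = 0.693 × Vd / t½ = 0.693 × 609.0 / 30 = 14.07 L/h
D = CL × Css × τ / F = 14.07 × 14 × 8 / 0.35 = 4502 mg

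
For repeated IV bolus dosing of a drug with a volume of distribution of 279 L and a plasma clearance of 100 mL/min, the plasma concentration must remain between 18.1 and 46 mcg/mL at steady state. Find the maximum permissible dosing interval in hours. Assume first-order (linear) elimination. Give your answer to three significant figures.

CL = 100 mL/min = 100 × 0.06 = 6.000 L/h
k = CL / Vd = 6.000 / 279.0 = 0.02151 h⁻¹
Between IV bolus doses, concentration decays as C = C₀·e^(−kτ), so C_peak/C_trough = e^(kτ).
τ_max = ln(C_peak/C_trough) / k = ln(46/18.1) / 0.02151 = 0.9327 / 0.02151 = 43.36 h

43.4 h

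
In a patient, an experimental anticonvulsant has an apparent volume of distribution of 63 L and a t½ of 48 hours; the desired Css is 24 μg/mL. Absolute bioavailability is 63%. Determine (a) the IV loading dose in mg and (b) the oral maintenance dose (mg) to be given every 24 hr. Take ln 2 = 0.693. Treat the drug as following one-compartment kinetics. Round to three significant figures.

(a) 1510 mg; (b) 832 mg

LD = Vd × C = 63.00 × 24 = 1512 mg
CL = 0.693 × Vd / t½ = 0.693 × 63.00 / 48 = 0.9096 L/h
D = CL × Css × τ / F = 0.9096 × 24 × 24 / 0.63 = 831.6 mg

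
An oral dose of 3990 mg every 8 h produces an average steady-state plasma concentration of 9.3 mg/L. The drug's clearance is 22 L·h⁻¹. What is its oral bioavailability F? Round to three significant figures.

0.410

F·D/τ = CL·Css at steady state → F = CL·Css·τ / D.
F = 22 × 9.3 × 8 / 3990 = 0.410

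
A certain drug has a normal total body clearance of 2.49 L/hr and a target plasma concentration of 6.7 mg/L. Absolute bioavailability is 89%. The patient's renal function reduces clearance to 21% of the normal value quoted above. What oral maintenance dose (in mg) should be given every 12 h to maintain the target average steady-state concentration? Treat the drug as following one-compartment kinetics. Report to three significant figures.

Patient clearance = 0.21 × 2.490 = 0.5229 L/h
At steady state, dose per interval replaces the amount cleared in that interval: F·D/τ = CL·Css.
D = CL × Css × τ / F = 0.5229 × 6.7 × 12 / 0.89 = 47.24 mg

47.2 mg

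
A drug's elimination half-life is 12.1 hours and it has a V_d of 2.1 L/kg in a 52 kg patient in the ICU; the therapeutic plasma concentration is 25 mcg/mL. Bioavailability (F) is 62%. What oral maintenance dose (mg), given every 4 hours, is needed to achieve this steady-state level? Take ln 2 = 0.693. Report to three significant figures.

Vd = 2.1 L/kg × 52 kg = 109.2 L
CL = 0.693 × Vd / t½ = 0.693 × 109.2 / 12.1 = 6.254 L/h
D = CL × Css × τ / F = 6.254 × 25 × 4 / 0.62 = 1009 mg

1010 mg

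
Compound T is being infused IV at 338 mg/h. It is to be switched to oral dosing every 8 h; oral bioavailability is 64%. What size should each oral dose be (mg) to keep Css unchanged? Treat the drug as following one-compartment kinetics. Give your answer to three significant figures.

To maintain the same Css, the systemic dosing rate must be unchanged: F·D/τ = infusion rate.
D = rate × τ / F = 338 × 8 / 0.64 = 4225 mg

4230 mg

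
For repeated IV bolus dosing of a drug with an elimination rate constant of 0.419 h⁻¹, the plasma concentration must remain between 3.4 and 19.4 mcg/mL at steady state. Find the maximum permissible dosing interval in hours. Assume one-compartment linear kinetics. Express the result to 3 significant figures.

4.16 h

Between IV bolus doses, concentration decays as C = C₀·e^(−kτ), so C_peak/C_trough = e^(kτ).
τ_max = ln(C_peak/C_trough) / k = ln(19.4/3.4) / 0.4190 = 1.741 / 0.4190 = 4.155 h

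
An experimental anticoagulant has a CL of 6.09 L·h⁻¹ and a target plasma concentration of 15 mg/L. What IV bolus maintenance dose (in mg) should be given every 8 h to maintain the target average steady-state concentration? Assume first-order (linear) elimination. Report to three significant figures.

D = CL × Css × τ = 6.090 × 15 × 8 = 730.8 mg

731 mg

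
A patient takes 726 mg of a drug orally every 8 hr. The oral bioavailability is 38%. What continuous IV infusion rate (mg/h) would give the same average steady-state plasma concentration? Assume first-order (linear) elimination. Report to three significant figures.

34.5 mg/h

Equivalent systemic input: infusion rate = F·D/τ.
Rate = 0.38 × 726 / 8 = 34.49 mg/h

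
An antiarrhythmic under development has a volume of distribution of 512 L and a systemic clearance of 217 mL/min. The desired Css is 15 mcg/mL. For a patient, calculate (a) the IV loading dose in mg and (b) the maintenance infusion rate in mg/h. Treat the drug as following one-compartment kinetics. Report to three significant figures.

Loading dose = Vd × C = 512.0 × 15 = 7680 mg
CL = 217 mL/min = 217 × 0.06 = 13.02 L/h
Infusion rate = 13.02 L/h × 15 mg/L = 195.3 mg/h

(a) 7680 mg; (b) 195 mg/h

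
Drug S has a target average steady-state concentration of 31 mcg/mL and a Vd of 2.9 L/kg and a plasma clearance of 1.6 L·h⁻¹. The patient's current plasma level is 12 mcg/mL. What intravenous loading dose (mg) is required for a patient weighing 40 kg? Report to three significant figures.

2200 mg

Total Vd = 2.9 × 40 = 116.0 L
Concentration deficit ΔC = 31 − 12 = 19.00 mg/L
LD = Vd × ΔC = 116.0 × 19.00 = 2204 mg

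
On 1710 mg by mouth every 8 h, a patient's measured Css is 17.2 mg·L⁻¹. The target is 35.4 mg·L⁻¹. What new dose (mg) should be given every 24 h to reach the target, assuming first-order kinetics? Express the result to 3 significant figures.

With linear kinetics, Css is proportional to dose rate (D/τ) at fixed clearance.
D₂ = D₁ × (Css,target / Css,current) × (τ₂/τ₁) = 1710 × (35.4/17.2) × (24/8) = 10560 mg

10600 mg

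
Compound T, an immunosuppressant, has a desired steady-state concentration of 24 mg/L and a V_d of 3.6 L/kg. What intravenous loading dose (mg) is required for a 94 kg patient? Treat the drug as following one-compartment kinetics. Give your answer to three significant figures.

Vd = 3.6 L/kg × 94 kg = 338.4 L
The loading dose fills Vd to the target concentration.
LD = Vd × C = 338.4 × 24.00 = 8122 mg

8120 mg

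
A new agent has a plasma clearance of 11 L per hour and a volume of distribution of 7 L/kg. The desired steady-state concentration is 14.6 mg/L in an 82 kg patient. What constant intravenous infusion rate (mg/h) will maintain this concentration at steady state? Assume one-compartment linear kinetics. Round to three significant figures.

Rate = CL × Css = 11.00 × 14.6 = 160.6 mg/h

161 mg/h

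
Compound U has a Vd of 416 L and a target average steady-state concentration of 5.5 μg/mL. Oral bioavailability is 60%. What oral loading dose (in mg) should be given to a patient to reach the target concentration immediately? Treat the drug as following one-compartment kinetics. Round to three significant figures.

LD = Vd × C / F = 416.0 × 5.500 / 0.6 = 3813 mg

3810 mg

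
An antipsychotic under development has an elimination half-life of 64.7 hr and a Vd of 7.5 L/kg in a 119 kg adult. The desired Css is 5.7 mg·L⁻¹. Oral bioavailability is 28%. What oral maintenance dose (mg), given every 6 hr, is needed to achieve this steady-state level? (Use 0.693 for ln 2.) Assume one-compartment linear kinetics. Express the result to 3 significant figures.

1170 mg

Total Vd = 7.5 × 119 = 892.5 L
CL = ln 2 · Vd / t½ = 0.693 × 892.5 / 64.7 = 9.560 L/h
D = CL × Css × τ / F = 9.560 × 5.7 × 6 / 0.28 = 1168 mg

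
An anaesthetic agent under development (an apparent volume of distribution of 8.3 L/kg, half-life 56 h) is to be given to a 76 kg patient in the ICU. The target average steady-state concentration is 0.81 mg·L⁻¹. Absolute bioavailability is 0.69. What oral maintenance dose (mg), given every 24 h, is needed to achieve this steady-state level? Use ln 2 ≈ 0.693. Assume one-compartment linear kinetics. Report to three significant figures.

220 mg

Vd = 8.3 L/kg × 76 kg = 630.8 L
CL = 0.693 × Vd / t½ = 0.693 × 630.8 / 56 = 7.806 L/h
D = CL × Css × τ / F = 7.806 × 0.81 × 24 / 0.69 = 219.9 mg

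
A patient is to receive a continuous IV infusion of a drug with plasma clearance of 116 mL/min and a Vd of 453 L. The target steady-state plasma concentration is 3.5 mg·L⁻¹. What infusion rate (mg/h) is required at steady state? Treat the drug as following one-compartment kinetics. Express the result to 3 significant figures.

24.4 mg/h

CL = 116 mL/min × 60/1000 = 6.960 L/h
R₀ = 6.960 × 3.5 = 24.36 mg/h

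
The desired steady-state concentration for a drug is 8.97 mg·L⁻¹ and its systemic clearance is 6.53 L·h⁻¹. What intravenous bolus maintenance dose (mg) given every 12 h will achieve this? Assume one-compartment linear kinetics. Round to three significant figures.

703 mg

At steady state, dose per interval replaces the amount cleared in that interval: D/τ = CL·Css.
D = CL × Css × τ = 6.530 × 8.97 × 12 = 702.9 mg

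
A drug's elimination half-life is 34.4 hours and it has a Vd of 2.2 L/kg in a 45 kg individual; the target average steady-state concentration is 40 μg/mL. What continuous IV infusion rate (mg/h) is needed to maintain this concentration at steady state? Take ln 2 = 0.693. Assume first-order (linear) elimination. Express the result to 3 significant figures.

Vd = 2.2 L/kg × 45 kg = 99.00 L
CL = 0.693 × Vd / t½ = 0.693 × 99.00 / 34.4 = 1.994 L/h
Infusion rate = CL × Css = 1.994 × 40 = 79.76 mg/h

79.8 mg/h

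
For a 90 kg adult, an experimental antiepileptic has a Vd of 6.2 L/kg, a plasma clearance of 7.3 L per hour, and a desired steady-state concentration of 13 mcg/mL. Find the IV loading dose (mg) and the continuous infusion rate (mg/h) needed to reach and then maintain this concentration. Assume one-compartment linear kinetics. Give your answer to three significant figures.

Vd(total) = 90 kg × 6.2 L/kg = 558.0 L
Loading: fill Vd to C_target → 558.0 L × 13 mg/L = 7254 mg
Maintenance: replace elimination → rate = CL × Css = 7.300 × 13 = 94.90 mg/h

(a) 7250 mg; (b) 94.9 mg/h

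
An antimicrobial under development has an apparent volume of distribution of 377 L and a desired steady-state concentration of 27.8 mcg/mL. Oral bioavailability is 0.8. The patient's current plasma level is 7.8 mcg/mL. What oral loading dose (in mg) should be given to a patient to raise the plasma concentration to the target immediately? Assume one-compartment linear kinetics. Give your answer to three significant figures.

Concentration deficit ΔC = 27.8 − 7.8 = 20.00 mg/L
LD = Vd × ΔC / F = 377.0 × 20.00 / 0.8 = 9425 mg

9430 mg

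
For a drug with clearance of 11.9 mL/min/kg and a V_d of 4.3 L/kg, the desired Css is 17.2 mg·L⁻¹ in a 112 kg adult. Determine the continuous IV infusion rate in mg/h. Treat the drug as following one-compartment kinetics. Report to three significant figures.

1380 mg/h

CL = 11.9 mL/min/kg × 112 kg = 1333 mL/min = 1333 × 60/1000 = 79.98 L/h
R₀ = 79.98 × 17.2 = 1376 mg/h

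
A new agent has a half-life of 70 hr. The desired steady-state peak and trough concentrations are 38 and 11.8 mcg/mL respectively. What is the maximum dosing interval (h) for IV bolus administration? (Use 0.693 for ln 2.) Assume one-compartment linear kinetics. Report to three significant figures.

118 h

k = 0.693 / t½ = 0.693 / 70 = 0.009900 h⁻¹
Between IV bolus doses, concentration decays as C = C₀·e^(−kτ), so C_peak/C_trough = e^(kτ).
τ_max = ln(C_peak/C_trough) / k = ln(38/11.8) / 0.009900 = 1.169 / 0.009900 = 118.1 h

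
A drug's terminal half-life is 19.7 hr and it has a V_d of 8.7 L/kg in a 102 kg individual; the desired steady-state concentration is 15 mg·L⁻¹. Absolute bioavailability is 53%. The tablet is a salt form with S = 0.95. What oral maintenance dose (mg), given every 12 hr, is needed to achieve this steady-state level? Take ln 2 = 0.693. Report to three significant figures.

Vd = 8.7 L/kg × 102 kg = 887.4 L
CL = 0.693 × Vd / t½ = 0.693 × 887.4 / 19.7 = 31.22 L/h
D = CL × Css × τ / F / S = 31.22 × 15 × 12 / 0.53 / 0.95 = 11160 mg

11200 mg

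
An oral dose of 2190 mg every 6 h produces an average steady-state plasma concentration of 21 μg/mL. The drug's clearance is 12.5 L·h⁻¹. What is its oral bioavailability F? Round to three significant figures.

F·D/τ = CL·Css at steady state → F = CL·Css·τ / D.
F = 12.5 × 21 × 6 / 2190 = 0.719

0.719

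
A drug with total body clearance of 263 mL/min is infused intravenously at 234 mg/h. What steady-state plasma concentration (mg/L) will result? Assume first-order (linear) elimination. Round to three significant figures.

CL = 263 mL/min × 60/1000 = 15.78 L/h
Css = rate / CL = 234 / 15.78 = 14.83 mg/L

14.8 mg/L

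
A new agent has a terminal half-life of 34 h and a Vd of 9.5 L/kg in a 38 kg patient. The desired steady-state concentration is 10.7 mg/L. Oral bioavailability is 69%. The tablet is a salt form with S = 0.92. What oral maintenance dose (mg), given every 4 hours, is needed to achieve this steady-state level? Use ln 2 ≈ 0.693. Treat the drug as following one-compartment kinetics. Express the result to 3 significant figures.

Total Vd = 9.5 × 38 = 361.0 L
CL = 0.693 × Vd / t½ = 0.693 × 361.0 / 34 = 7.358 L/h
D = CL × Css × τ / F / S = 7.358 × 10.7 × 4 / 0.69 / 0.92 = 496.1 mg

496 mg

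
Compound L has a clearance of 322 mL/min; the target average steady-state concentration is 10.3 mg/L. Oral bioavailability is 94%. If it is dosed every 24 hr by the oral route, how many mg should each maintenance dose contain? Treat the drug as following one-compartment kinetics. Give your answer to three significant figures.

5080 mg

CL = 322 mL/min = 322 × 0.06 = 19.32 L/h
D = CL × Css × τ / F = 19.32 × 10.3 × 24 / 0.94 = 5081 mg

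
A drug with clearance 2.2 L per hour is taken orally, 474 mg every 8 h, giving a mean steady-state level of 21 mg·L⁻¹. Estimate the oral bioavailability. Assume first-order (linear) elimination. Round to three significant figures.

F·D/τ = CL·Css at steady state → F = CL·Css·τ / D.
F = 2.2 × 21 × 8 / 474 = 0.780

0.780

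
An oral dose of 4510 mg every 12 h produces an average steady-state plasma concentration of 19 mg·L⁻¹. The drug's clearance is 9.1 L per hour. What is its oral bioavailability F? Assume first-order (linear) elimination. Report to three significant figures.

F·D/τ = CL·Css at steady state → F = CL·Css·τ / D.
F = 9.1 × 19 × 12 / 4510 = 0.460

0.460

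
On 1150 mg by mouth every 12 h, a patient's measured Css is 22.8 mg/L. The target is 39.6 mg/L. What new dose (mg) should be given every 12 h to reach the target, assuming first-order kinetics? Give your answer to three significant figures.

2000 mg

With linear kinetics, Css is proportional to dose rate (D/τ) at fixed clearance.
D₂ = D₁ × (Css,target / Css,current) = 1150 × 39.6/22.8 = 1997 mg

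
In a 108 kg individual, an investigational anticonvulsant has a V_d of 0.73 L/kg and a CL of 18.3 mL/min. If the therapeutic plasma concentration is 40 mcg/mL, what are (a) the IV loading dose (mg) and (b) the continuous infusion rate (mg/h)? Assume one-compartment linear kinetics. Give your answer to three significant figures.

Vd(total) = 108 kg × 0.73 L/kg = 78.84 L
LD = Vd · C_target = 78.84 × 40 = 3154 mg
CL = 18.3 mL/min × 60/1000 = 1.098 L/h
Maintenance infusion rate = CL × Css = 1.098 × 40 = 43.92 mg/h

(a) 3150 mg; (b) 43.9 mg/h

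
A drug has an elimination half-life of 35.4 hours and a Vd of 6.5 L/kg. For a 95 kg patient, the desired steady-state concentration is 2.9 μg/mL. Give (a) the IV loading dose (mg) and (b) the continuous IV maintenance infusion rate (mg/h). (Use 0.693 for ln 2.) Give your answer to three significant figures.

(a) 1790 mg; (b) 35.1 mg/h

Total Vd = 6.5 × 95 = 617.5 L
LD = Vd × C = 617.5 × 2.9 = 1791 mg
CL = 0.693 × Vd / t½ = 0.693 × 617.5 / 35.4 = 12.09 L/h
Infusion rate = CL × Css = 12.09 × 2.9 = 35.06 mg/h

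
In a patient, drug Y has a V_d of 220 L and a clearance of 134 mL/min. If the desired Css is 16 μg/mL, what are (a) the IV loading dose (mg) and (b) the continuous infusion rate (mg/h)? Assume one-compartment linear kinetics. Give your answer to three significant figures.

(a) 3520 mg; (b) 129 mg/h

Loading dose = Vd × C = 220.0 × 16 = 3520 mg
CL = 134 mL/min = 134 × 0.06 = 8.040 L/h
Infusion rate = 8.040 L/h × 16 mg/L = 128.6 mg/h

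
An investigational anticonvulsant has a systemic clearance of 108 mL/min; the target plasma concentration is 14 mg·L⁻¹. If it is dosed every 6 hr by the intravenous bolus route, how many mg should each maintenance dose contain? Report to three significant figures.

544 mg

CL = 108 mL/min × 60/1000 = 6.480 L/h
D = CL × Css × τ = 6.480 × 14 × 6 = 544.3 mg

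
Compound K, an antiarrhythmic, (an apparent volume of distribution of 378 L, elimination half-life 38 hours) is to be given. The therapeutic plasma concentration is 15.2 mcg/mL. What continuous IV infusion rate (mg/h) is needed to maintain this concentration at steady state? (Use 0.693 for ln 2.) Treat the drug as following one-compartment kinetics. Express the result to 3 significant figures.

105 mg/h

CL = 0.693 × Vd / t½ = 0.693 × 378.0 / 38 = 6.894 L/h
Infusion rate = CL × Css = 6.894 × 15.2 = 104.8 mg/h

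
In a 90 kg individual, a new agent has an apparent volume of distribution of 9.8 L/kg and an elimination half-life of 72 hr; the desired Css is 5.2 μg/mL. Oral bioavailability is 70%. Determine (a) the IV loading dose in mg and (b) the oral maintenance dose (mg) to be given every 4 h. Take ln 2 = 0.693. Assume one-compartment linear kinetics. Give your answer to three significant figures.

(a) 4590 mg; (b) 252 mg

Vd(total) = 90 kg × 9.8 L/kg = 882.0 L
LD = Vd × C = 882.0 × 5.2 = 4586 mg
CL = 0.693 × Vd / t½ = 0.693 × 882.0 / 72 = 8.489 L/h
D = CL × Css × τ / F = 8.489 × 5.2 × 4 / 0.7 = 252.2 mg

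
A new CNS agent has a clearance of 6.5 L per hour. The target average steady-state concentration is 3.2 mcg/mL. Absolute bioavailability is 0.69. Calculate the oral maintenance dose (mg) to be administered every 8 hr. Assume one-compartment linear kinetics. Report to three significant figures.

241 mg

D = CL × Css × τ / F = 6.500 × 3.2 × 8 / 0.69 = 241.2 mg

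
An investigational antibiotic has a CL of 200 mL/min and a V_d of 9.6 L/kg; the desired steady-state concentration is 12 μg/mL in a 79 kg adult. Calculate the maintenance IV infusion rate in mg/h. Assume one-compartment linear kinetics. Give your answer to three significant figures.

144 mg/h

Convert clearance: 200 mL/min × 60 min/h ÷ 1000 mL/L = 12.00 L/h
R₀ = 12.00 × 12 = 144.0 mg/h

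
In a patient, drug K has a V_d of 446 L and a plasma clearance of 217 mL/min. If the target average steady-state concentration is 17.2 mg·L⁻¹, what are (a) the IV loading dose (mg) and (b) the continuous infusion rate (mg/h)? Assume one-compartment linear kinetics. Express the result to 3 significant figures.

Loading dose = Vd × C = 446.0 × 17.2 = 7671 mg
CL = 217 mL/min × 60/1000 = 13.02 L/h
Maintenance: replace elimination → rate = CL × Css = 13.02 × 17.2 = 223.9 mg/h

(a) 7670 mg; (b) 224 mg/h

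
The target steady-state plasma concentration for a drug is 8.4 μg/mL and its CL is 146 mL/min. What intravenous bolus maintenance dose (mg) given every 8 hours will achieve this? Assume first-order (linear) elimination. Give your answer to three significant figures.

589 mg

CL = 146 mL/min = 146 × 0.06 = 8.760 L/h
D = CL × Css × τ = 8.760 × 8.4 × 8 = 588.7 mg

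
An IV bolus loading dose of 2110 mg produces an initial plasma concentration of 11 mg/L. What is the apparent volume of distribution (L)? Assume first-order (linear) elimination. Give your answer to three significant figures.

Immediately after an IV bolus, C₀ = Dose / Vd, so Vd = Dose / C₀.
Vd = 2110 / 11 = 191.8 L

192 L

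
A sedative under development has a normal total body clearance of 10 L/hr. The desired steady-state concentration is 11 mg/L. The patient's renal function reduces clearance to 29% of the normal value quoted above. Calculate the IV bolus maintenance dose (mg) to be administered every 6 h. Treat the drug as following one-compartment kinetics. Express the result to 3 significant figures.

Patient clearance = 0.29 × 10.00 = 2.900 L/h
D = CL × Css × τ = 2.900 × 11 × 6 = 191.4 mg

191 mg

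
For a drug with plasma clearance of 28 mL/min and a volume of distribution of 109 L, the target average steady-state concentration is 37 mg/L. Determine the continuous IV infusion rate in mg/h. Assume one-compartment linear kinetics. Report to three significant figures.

62.2 mg/h

CL = 28 mL/min × 60/1000 = 1.680 L/h
Vd does not affect the maintenance rate; only clearance governs steady-state input.
Infusion rate = CL · Css = 1.680 L/h × 37 mg/L = 62.16 mg/h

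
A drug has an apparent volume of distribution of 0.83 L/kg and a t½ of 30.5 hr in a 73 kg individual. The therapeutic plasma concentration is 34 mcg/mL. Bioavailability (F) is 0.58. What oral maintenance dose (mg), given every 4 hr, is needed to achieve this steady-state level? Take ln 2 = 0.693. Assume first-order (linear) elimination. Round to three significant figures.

323 mg

Vd = 0.83 L/kg × 73 kg = 60.59 L
k = 0.693/30.5 = 0.02272 h⁻¹, so CL = k·Vd = 0.02272 × 60.59 = 1.377 L/h
D = CL × Css × τ / F = 1.377 × 34 × 4 / 0.58 = 322.9 mg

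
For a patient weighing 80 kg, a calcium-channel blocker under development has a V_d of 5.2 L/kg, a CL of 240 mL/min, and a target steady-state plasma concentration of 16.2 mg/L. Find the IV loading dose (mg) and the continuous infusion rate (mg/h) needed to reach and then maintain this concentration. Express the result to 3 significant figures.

(a) 6740 mg; (b) 233 mg/h

Total Vd = 5.2 × 80 = 416.0 L
LD = Vd · C_target = 416.0 × 16.2 = 6739 mg
CL = 240 mL/min = 240 × 0.06 = 14.40 L/h
Infusion rate = 14.40 L/h × 16.2 mg/L = 233.3 mg/h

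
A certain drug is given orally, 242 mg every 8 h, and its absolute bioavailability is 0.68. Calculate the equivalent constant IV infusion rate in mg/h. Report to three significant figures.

20.6 mg/h

Equivalent systemic input: infusion rate = F·D/τ.
Rate = 0.68 × 242 / 8 = 20.57 mg/h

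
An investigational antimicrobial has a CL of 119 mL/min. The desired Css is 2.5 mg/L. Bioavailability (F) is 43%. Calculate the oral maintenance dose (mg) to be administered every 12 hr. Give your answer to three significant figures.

CL = 119 mL/min = 119 × 0.06 = 7.140 L/h
D = CL × Css × τ / F = 7.140 × 2.5 × 12 / 0.43 = 498.1 mg

498 mg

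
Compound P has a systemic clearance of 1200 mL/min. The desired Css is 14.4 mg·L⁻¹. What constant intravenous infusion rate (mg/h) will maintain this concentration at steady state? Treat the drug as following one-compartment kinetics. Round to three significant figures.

Convert clearance: 1200 mL/min × 60 min/h ÷ 1000 mL/L = 72.00 L/h
At steady state, infusion rate equals elimination rate: rate in = CL × Css.
R₀ = 72.00 × 14.4 = 1037 mg/h

1040 mg/h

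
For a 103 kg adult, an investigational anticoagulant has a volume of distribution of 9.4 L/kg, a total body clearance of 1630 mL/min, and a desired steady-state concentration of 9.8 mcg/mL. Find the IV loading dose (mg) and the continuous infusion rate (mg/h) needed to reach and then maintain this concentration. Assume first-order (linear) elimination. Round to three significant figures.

Vd(total) = 103 kg × 9.4 L/kg = 968.2 L
Loading: fill Vd to C_target → 968.2 L × 9.8 mg/L = 9488 mg
Convert clearance: 1630 mL/min × 60 min/h ÷ 1000 mL/L = 97.80 L/h
Maintenance: replace elimination → rate = CL × Css = 97.80 × 9.8 = 958.4 mg/h

(a) 9490 mg; (b) 958 mg/h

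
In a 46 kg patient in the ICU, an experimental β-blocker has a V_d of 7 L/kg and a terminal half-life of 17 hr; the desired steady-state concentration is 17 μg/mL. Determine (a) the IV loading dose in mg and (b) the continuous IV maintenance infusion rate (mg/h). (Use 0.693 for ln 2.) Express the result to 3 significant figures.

(a) 5470 mg; (b) 223 mg/h

Total Vd = 7 × 46 = 322.0 L
LD = Vd × C = 322.0 × 17 = 5474 mg
CL = 0.693 × Vd / t½ = 0.693 × 322.0 / 17 = 13.13 L/h
Infusion rate = CL × Css = 13.13 × 17 = 223.2 mg/h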